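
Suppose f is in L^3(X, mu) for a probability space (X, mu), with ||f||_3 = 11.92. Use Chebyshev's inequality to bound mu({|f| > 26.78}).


Chebyshev/Markov inequality: mu(|f| > eps) <= (||f||_p / eps)^p
Step 1: ||f||_3 / eps = 11.92 / 26.78 = 0.445108
Step 2: Raise to power p = 3:
  (0.445108)^3 = 0.088185
Step 3: Therefore mu(|f| > 26.78) <= 0.088185


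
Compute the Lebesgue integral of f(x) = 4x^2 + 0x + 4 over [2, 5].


The Lebesgue integral of a Riemann-integrable function agrees with the Riemann integral.
Antiderivative F(x) = (4/3)x^3 + (0/2)x^2 + 4x
F(5) = (4/3)*5^3 + (0/2)*5^2 + 4*5
     = (4/3)*125 + (0/2)*25 + 4*5
     = 166.666667 + 0.0 + 20
     = 186.666667
F(2) = 18.666667
Integral = F(5) - F(2) = 186.666667 - 18.666667 = 168


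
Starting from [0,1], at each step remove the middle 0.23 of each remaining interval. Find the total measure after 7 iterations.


Step 1: At each step, fraction remaining = 1 - 0.23 = 0.77
Step 2: After 7 steps, measure = (0.77)^7
Result = 0.160485


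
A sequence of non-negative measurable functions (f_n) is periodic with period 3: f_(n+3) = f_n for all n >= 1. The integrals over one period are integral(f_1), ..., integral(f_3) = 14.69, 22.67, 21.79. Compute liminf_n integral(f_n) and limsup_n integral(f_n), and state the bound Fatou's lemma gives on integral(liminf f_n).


The sequence (integral(f_n)) is periodic with period 3, repeating the values 14.69, 22.67, 21.79 indefinitely.
Step 1: For a periodic sequence, every tail (a_m, a_(m+1), ...) contains all 3 period values infinitely often.
Step 2: Hence inf of every tail = min of the period values = min(14.69, 22.67, 21.79) = 14.69.
        liminf_n integral(f_n) = sup over m of (inf of tail from m) = 14.69.
Step 3: Similarly sup of every tail = max of the period values = 22.67.
        limsup_n integral(f_n) = 22.67.
Step 4: Fatou's lemma: integral(liminf_n f_n) <= liminf_n integral(f_n) = 14.69.
        So the integral of the pointwise liminf is at most 14.69.


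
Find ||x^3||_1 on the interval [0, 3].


Step 1: ||f||_1 = (integral_0^3 |x^3|^1 dx)^(1/1)
     = (integral_0^3 x^3 dx)^(1/1)
Step 2: integral_0^3 x^3 dx = [x^4/(4)] from 0 to 3 = 3^4/4
     = 81/4 = 20.25
Step 3: ||f||_1 = (20.25)^(1/1) = 20.25


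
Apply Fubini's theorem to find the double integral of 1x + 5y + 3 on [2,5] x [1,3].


By Fubini, integrate in x first, then y.
Step 1: Fix y, integrate over x in [2,5]:
  integral(1x + 5y + 3, x=2..5)
  = 1*(5^2 - 2^2)/2 + (5y + 3)*(5 - 2)
  = 10.5 + (5y + 3)*3
  = 10.5 + 15y + 9
  = 19.5 + 15y
Step 2: Integrate over y in [1,3]:
  integral(19.5 + 15y, y=1..3)
  = 19.5*2 + 15*(3^2 - 1^2)/2
  = 39 + 60
  = 99


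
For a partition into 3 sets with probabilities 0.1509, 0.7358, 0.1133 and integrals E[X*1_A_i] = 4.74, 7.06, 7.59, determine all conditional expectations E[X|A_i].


For each cell A_i: E[X|A_i] = E[X*1_A_i] / P(A_i)
Step 1: E[X|A_1] = 4.74 / 0.1509 = 31.411531
Step 2: E[X|A_2] = 7.06 / 0.7358 = 9.594999
Step 3: E[X|A_3] = 7.59 / 0.1133 = 66.990291
Verification: E[X] = sum E[X*1_A_i] = 4.74 + 7.06 + 7.59 = 19.39


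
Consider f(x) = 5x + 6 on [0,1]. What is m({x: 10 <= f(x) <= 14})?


f^(-1)([10, 14]) = {x : 10 <= 5x + 6 <= 14}
Solving: (10 - 6)/5 <= x <= (14 - 6)/5
= [0.8, 1.6]
Intersecting with [0,1]: [0.8, 1]
Measure = 1 - 0.8 = 0.2


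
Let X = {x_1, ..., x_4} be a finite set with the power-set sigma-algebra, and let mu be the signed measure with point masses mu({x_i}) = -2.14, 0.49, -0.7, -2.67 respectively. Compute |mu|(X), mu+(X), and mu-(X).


Step 1: Every measurable set is a union of atoms (the cells / points), so a Hahn decomposition is
  obtained by grouping atoms by sign: P = union of atoms with mu > 0, N = union of the remaining atoms.
  Atoms in P (indices): 2;  atoms in N (indices): 1, 3, 4
  Positive values: 0.49
  Negative values: -2.14, -0.7, -2.67
Step 2: mu+(X) = mu(P) = sum of positive atom values = 0.49
Step 3: mu-(X) = -mu(N) = sum of |negative atom values| = 5.51
Step 4: |mu|(X) = mu+(X) + mu-(X) = 0.49 + 5.51 = 6


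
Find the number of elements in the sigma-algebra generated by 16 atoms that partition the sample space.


Each element of the sigma-algebra is a union of some subset of the 16 atoms.
The number of such subsets is 2^16 = 65536.


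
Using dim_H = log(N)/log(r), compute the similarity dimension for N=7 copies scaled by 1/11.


For a self-similar set with N copies scaled by 1/r:
dim_H = log(N)/log(r) = log(7)/log(11)
= 1.94591/2.397895
= 0.811508


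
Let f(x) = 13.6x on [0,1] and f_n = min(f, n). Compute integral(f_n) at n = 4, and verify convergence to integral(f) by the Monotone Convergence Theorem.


f(x) = 13.6x on [0,1]; f_n(x) = min(13.6x, n). At n = 4:
Step 1: f(x) reaches 4 at x = 4/13.6 = 0.294118
Step 2: integral(f_4) = integral(13.6x, 0, 0.294118) + integral(4, 0.294118, 1)
       = 13.6*0.294118^2/2 + 4*(1 - 0.294118)
       = 0.588235 + 2.823529
       = 3.411765
Step 3: As n -> infinity, f_n increases to f, so by MCT integral(f_n) -> integral(f) = 13.6/2 = 6.8.
Convergence: integral(f_4) = 3.411765 -> 6.8 as n -> infinity


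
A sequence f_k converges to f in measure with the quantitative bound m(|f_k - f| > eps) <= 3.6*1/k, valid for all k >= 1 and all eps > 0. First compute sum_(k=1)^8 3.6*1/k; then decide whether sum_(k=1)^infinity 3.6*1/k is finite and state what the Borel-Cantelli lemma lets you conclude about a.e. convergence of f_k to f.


Step 1: List the terms 3.6*1/k for k = 1 to 8:
  k=1: 3.6
  k=2: 1.8
  k=3: 1.2
  k=4: 0.9
  k=5: 0.72
  k=6: 0.6
  k=7: 0.514286
  k=8: 0.45
Step 2: Partial sum = 3.6 + 1.8 + 1.2 + 0.9 + 0.72 + 0.6 + 0.514286 + 0.45
     = 9.784286
Step 3: The full series sum_(k>=1) 3.6*1/k diverges (harmonic series, p = 1; a nonzero constant multiple of a divergent series diverges).
Step 4: The (first) Borel-Cantelli lemma requires a summable sequence of measures, so it does not apply here;
        from this bound alone no conclusion about a.e. convergence can be drawn (convergence in measure still
        gives an a.e.-convergent subsequence, but not a.e. convergence of the whole sequence).
Conclusion: series diverges; Borel-Cantelli is inconclusive about a.e. convergence of f_k.


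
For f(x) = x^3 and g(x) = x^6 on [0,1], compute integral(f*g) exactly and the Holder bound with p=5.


Step 1: Exact integral of f*g = integral(x^9, 0, 1) = 1/10
     = 0.1
Step 2: Holder bound with p=5, q=1.25:
  ||f||_p = (integral x^15 dx)^(1/5) = (1/16)^(1/5) = 0.574349
  ||g||_q = (integral x^7.5 dx)^(1/1.25) = (1/8.5)^(1/1.25) = 0.180495
Step 3: Holder bound = ||f||_p * ||g||_q = 0.574349 * 0.180495 = 0.103667
Verification: 0.1 <= 0.103667 (Holder holds)


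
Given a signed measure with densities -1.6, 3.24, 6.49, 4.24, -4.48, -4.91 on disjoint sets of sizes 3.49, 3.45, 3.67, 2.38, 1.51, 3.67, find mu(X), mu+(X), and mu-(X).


Step 1: Compute signed measure on each set:
  Set 1: -1.6 * 3.49 = -5.584
  Set 2: 3.24 * 3.45 = 11.178
  Set 3: 6.49 * 3.67 = 23.8183
  Set 4: 4.24 * 2.38 = 10.0912
  Set 5: -4.48 * 1.51 = -6.7648
  Set 6: -4.91 * 3.67 = -18.0197
Step 2: Total signed measure = (-5.584) + (11.178) + (23.8183) + (10.0912) + (-6.7648) + (-18.0197)
     = 14.719
Step 3: Positive part mu+(X) = sum of positive contributions = 45.0875
Step 4: Negative part mu-(X) = |sum of negative contributions| = 30.3685


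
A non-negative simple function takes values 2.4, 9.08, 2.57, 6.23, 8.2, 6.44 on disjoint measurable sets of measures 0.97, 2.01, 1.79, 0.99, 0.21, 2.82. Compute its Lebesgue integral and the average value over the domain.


Step 1: Integral = sum(value_i * measure_i)
= 2.4*0.97 + 9.08*2.01 + 2.57*1.79 + 6.23*0.99 + 8.2*0.21 + 6.44*2.82
= 2.328 + 18.2508 + 4.6003 + 6.1677 + 1.722 + 18.1608
= 51.2296
Step 2: Total measure of domain = 0.97 + 2.01 + 1.79 + 0.99 + 0.21 + 2.82 = 8.79
Step 3: Average value = 51.2296 / 8.79 = 5.828168


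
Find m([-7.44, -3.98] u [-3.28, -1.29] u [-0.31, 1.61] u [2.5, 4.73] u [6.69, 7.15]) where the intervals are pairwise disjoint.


For pairwise disjoint intervals, m(union) = sum of lengths.
= (-3.98 - -7.44) + (-1.29 - -3.28) + (1.61 - -0.31) + (4.73 - 2.5) + (7.15 - 6.69)
= 3.46 + 1.99 + 1.92 + 2.23 + 0.46
= 10.06


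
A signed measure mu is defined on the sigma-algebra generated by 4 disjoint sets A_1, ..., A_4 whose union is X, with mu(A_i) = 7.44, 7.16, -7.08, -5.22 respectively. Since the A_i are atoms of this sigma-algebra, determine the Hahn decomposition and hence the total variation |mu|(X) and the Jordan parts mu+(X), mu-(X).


Step 1: Every measurable set is a union of atoms (the cells / points), so a Hahn decomposition is
  obtained by grouping atoms by sign: P = union of atoms with mu > 0, N = union of the remaining atoms.
  Atoms in P (indices): 1, 2;  atoms in N (indices): 3, 4
  Positive values: 7.44, 7.16
  Negative values: -7.08, -5.22
Step 2: mu+(X) = mu(P) = sum of positive atom values = 14.6
Step 3: mu-(X) = -mu(N) = sum of |negative atom values| = 12.3
Step 4: |mu|(X) = mu+(X) + mu-(X) = 14.6 + 12.3 = 26.9


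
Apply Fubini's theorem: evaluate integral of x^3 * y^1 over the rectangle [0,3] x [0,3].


By Fubini's theorem, the double integral factors as a product of single integrals:
Step 1: integral_0^3 x^3 dx = [x^4/4] from 0 to 3
     = 3^4/4 = 20.25
Step 2: integral_0^3 y^1 dy = [y^2/2] from 0 to 3
     = 3^2/2 = 4.5
Step 3: Double integral = 20.25 * 4.5 = 91.125


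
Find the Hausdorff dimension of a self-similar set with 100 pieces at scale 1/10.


For a self-similar set with N copies scaled by 1/r:
dim_H = log(N)/log(r) = log(100)/log(10)
= 4.60517/2.302585
= 2


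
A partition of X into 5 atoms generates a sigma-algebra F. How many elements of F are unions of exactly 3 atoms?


Each element of F is a union of some subset of the 5 atoms.
Elements that are unions of exactly 3 atoms correspond to 3-element subsets of the 5 atoms.
Count = C(5, 3) = 5! / (3! * 2!) = 10.


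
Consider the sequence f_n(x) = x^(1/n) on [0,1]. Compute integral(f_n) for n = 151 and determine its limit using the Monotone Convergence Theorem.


At n = 151: f_151(x) = x^(1/151).
Step 1: integral(x^(1/151), 0, 1) = [x^(1/151+1) / (1/151+1)] from 0 to 1
     = 1 / (1/151 + 1) = 1 / ((151+1)/151) = 151/(151+1)
     = 151/152 = 0.993421
Step 2: As n -> infinity, f_n(x) = x^(1/n) -> 1 for x in (0,1], and f_n is increasing in n.
By MCT, lim_n integral(f_n) = integral(lim_n f_n) = integral(1, 0, 1) = 1.
Step 3: Verify convergence: 151/152 = 0.993421 -> 1


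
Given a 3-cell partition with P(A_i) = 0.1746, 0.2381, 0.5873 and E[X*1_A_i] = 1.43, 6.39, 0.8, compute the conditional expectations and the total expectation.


For each cell A_i: E[X|A_i] = E[X*1_A_i] / P(A_i)
Step 1: E[X|A_1] = 1.43 / 0.1746 = 8.190149
Step 2: E[X|A_2] = 6.39 / 0.2381 = 26.837463
Step 3: E[X|A_3] = 0.8 / 0.5873 = 1.362166
Verification: E[X] = sum E[X*1_A_i] = 1.43 + 6.39 + 0.8 = 8.62


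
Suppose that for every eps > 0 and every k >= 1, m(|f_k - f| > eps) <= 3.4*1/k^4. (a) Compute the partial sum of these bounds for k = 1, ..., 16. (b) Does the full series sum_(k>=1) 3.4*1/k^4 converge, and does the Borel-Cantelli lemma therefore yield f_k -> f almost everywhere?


Step 1: List the terms 3.4*1/k^4 for k = 1 to 16:
  k=1: 3.4
  k=2: 0.2125
  k=3: 0.041975
  k=4: 0.013281
  k=5: 0.00544
  k=6: 0.002623
  k=7: 0.001416
  k=8: 8.300781e-04
  k=9: 5.182137e-04
  k=10: 3.400000e-04
  k=11: 2.322246e-04
  k=12: 1.639660e-04
  k=13: 1.190435e-04
  k=14: 8.850479e-05
  k=15: 6.716049e-05
  k=16: 5.187988e-05
Step 2: Partial sum = 3.4 + 0.2125 + 0.041975 + 0.013281 + 0.00544 + 0.002623 + 0.001416 + 8.300781e-04 + 5.182137e-04 + 3.400000e-04 + 2.322246e-04 + 1.639660e-04 + 1.190435e-04 + 8.850479e-05 + 6.716049e-05 + 5.187988e-05
     = 3.679647
Step 3: The full series sum_(k>=1) 3.4*1/k^4 converges (p-series with p = 4 > 1; a constant multiple of a convergent series converges).
Step 4: Fix eps > 0. Since sum_k m(|f_k - f| > eps) < infinity, the Borel-Cantelli lemma gives
        m(limsup_k {|f_k - f| > eps}) = 0, i.e. for a.e. x, |f_k(x) - f(x)| <= eps for all large k.
        Applying this with eps = 1/j for j = 1, 2, ... and intersecting the countably many full-measure sets,
        for a.e. x we get limsup_k |f_k(x) - f(x)| <= 1/j for every j, hence f_k -> f almost everywhere.
Conclusion: series converges; Borel-Cantelli yields f_k -> f a.e.


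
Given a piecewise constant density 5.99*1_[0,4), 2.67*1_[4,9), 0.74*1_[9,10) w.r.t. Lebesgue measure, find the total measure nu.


Integrate each piece of the Radon-Nikodym derivative:
Step 1: integral_0^4 5.99 dx = 5.99*(4-0) = 5.99*4 = 23.96
Step 2: integral_4^9 2.67 dx = 2.67*(9-4) = 2.67*5 = 13.35
Step 3: integral_9^10 0.74 dx = 0.74*(10-9) = 0.74*1 = 0.74
Total: 23.96 + 13.35 + 0.74 = 38.05


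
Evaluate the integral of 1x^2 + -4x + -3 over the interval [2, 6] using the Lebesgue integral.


The Lebesgue integral of a Riemann-integrable function agrees with the Riemann integral.
Antiderivative F(x) = (1/3)x^3 + (-4/2)x^2 + -3x
F(6) = (1/3)*6^3 + (-4/2)*6^2 + -3*6
     = (1/3)*216 + (-4/2)*36 + -3*6
     = 72 + -72 + -18
     = -18
F(2) = -11.333333
Integral = F(6) - F(2) = -18 - -11.333333 = -6.666667


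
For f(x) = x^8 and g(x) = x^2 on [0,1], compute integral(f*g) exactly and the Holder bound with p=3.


Step 1: Exact integral of f*g = integral(x^10, 0, 1) = 1/11
     = 0.090909
Step 2: Holder bound with p=3, q=1.5:
  ||f||_p = (integral x^24 dx)^(1/3) = (1/25)^(1/3) = 0.341995
  ||g||_q = (integral x^3 dx)^(1/1.5) = (1/4)^(1/1.5) = 0.39685
Step 3: Holder bound = ||f||_p * ||g||_q = 0.341995 * 0.39685 = 0.135721
Verification: 0.090909 <= 0.135721 (Holder holds)


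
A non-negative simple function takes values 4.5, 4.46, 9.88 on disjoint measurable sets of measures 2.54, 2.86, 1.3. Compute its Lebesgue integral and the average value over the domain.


Step 1: Integral = sum(value_i * measure_i)
= 4.5*2.54 + 4.46*2.86 + 9.88*1.3
= 11.43 + 12.7556 + 12.844
= 37.0296
Step 2: Total measure of domain = 2.54 + 2.86 + 1.3 = 6.7
Step 3: Average value = 37.0296 / 6.7 = 5.526806


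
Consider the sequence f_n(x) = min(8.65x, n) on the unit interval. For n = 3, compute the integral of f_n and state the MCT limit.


f(x) = 8.65x on [0,1]; f_n(x) = min(8.65x, n). At n = 3:
Step 1: f(x) reaches 3 at x = 3/8.65 = 0.346821
Step 2: integral(f_3) = integral(8.65x, 0, 0.346821) + integral(3, 0.346821, 1)
       = 8.65*0.346821^2/2 + 3*(1 - 0.346821)
       = 0.520231 + 1.959538
       = 2.479769
Step 3: As n -> infinity, f_n increases to f, so by MCT integral(f_n) -> integral(f) = 8.65/2 = 4.325.
Convergence: integral(f_3) = 2.479769 -> 4.325 as n -> infinity


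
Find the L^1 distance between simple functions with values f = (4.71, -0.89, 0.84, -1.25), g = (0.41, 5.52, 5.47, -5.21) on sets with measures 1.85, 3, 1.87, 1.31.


Step 1: Compute differences f_i - g_i:
  4.71 - 0.41 = 4.3
  -0.89 - 5.52 = -6.41
  0.84 - 5.47 = -4.63
  -1.25 - -5.21 = 3.96
Step 2: Compute |diff|^1 * measure for each set:
  |4.3|^1 * 1.85 = 4.3 * 1.85 = 7.955
  |-6.41|^1 * 3 = 6.41 * 3 = 19.23
  |-4.63|^1 * 1.87 = 4.63 * 1.87 = 8.6581
  |3.96|^1 * 1.31 = 3.96 * 1.31 = 5.1876
Step 3: Sum = 41.0307
Step 4: ||f-g||_1 = (41.0307)^(1/1) = 41.0307


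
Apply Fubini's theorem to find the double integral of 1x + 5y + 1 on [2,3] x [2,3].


By Fubini, integrate in x first, then y.
Step 1: Fix y, integrate over x in [2,3]:
  integral(1x + 5y + 1, x=2..3)
  = 1*(3^2 - 2^2)/2 + (5y + 1)*(3 - 2)
  = 2.5 + (5y + 1)*1
  = 2.5 + 5y + 1
  = 3.5 + 5y
Step 2: Integrate over y in [2,3]:
  integral(3.5 + 5y, y=2..3)
  = 3.5*1 + 5*(3^2 - 2^2)/2
  = 3.5 + 12.5
  = 16


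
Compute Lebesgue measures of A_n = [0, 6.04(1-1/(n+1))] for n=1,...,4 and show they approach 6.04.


By continuity of measure from below: if A_n increases to A, then m(A_n) -> m(A).
Here A = [0, 6.04], so m(A) = 6.04
Step 1: a_1 = 6.04*(1 - 1/2) = 3.02, m(A_1) = 3.02
Step 2: a_2 = 6.04*(1 - 1/3) = 4.0267, m(A_2) = 4.0267
Step 3: a_3 = 6.04*(1 - 1/4) = 4.53, m(A_3) = 4.53
Step 4: a_4 = 6.04*(1 - 1/5) = 4.832, m(A_4) = 4.832
Limit: m(A_n) -> m([0,6.04]) = 6.04


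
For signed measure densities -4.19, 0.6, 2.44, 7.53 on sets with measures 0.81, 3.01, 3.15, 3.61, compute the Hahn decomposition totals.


Step 1: Compute signed measure on each set:
  Set 1: -4.19 * 0.81 = -3.3939
  Set 2: 0.6 * 3.01 = 1.806
  Set 3: 2.44 * 3.15 = 7.686
  Set 4: 7.53 * 3.61 = 27.1833
Step 2: Total signed measure = (-3.3939) + (1.806) + (7.686) + (27.1833)
     = 33.2814
Step 3: Positive part mu+(X) = sum of positive contributions = 36.6753
Step 4: Negative part mu-(X) = |sum of negative contributions| = 3.3939


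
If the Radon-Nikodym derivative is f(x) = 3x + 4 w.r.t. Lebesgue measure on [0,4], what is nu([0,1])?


nu(A) = integral_A (dnu/dmu) dmu = integral_0^1 (3x + 4) dx
Step 1: Antiderivative F(x) = (3/2)x^2 + 4x
Step 2: F(1) = (3/2)*1^2 + 4*1 = 1.5 + 4 = 5.5
Step 3: F(0) = (3/2)*0^2 + 4*0 = 0.0 + 0 = 0.0
Step 4: nu([0,1]) = F(1) - F(0) = 5.5 - 0.0 = 5.5


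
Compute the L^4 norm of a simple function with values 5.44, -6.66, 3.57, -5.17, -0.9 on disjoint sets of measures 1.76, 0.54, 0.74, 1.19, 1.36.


Step 1: Compute |f_i|^4 for each value:
  |5.44|^4 = 875.781161
  |-6.66|^4 = 1967.419251
  |3.57|^4 = 162.432476
  |-5.17|^4 = 714.434095
  |-0.9|^4 = 0.6561
Step 2: Multiply by measures and sum:
  875.781161 * 1.76 = 1541.374843
  1967.419251 * 0.54 = 1062.406396
  162.432476 * 0.74 = 120.200032
  714.434095 * 1.19 = 850.176573
  0.6561 * 1.36 = 0.892296
Sum = 1541.374843 + 1062.406396 + 120.200032 + 850.176573 + 0.892296 = 3575.050141
Step 3: Take the p-th root:
||f||_4 = (3575.050141)^(1/4) = 7.732511


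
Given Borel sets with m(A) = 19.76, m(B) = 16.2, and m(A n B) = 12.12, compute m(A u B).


By inclusion-exclusion: m(A u B) = m(A) + m(B) - m(A n B)
= 19.76 + 16.2 - 12.12
= 23.84


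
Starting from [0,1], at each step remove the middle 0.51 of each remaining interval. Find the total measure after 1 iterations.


Step 1: At each step, fraction remaining = 1 - 0.51 = 0.49
Step 2: After 1 steps, measure = (0.49)^1
Step 3: Computing the power step by step:
  After step 1: 0.49
Result = 0.49


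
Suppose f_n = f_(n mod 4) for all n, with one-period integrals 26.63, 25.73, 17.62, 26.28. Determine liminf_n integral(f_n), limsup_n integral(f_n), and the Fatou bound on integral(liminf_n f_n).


The sequence (integral(f_n)) is periodic with period 4, repeating the values 26.63, 25.73, 17.62, 26.28 indefinitely.
Step 1: For a periodic sequence, every tail (a_m, a_(m+1), ...) contains all 4 period values infinitely often.
Step 2: Hence inf of every tail = min of the period values = min(26.63, 25.73, 17.62, 26.28) = 17.62.
        liminf_n integral(f_n) = sup over m of (inf of tail from m) = 17.62.
Step 3: Similarly sup of every tail = max of the period values = 26.63.
        limsup_n integral(f_n) = 26.63.
Step 4: Fatou's lemma: integral(liminf_n f_n) <= liminf_n integral(f_n) = 17.62.
        So the integral of the pointwise liminf is at most 17.62.


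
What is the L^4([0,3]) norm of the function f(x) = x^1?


Step 1: ||f||_4 = (integral_0^3 |x^1|^4 dx)^(1/4)
     = (integral_0^3 x^4 dx)^(1/4)
Step 2: integral_0^3 x^4 dx = [x^5/(5)] from 0 to 3 = 3^5/5
     = 243/5 = 48.6
Step 3: ||f||_4 = (48.6)^(1/4) = 2.640335


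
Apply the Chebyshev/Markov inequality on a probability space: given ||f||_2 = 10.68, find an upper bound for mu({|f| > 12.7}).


Chebyshev/Markov inequality: mu(|f| > eps) <= (||f||_p / eps)^p
Step 1: ||f||_2 / eps = 10.68 / 12.7 = 0.840945
Step 2: Raise to power p = 2:
  (0.840945)^2 = 0.707188
Step 3: Therefore mu(|f| > 12.7) <= 0.707188


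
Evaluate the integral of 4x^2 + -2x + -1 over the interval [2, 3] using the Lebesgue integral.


The Lebesgue integral of a Riemann-integrable function agrees with the Riemann integral.
Antiderivative F(x) = (4/3)x^3 + (-2/2)x^2 + -1x
F(3) = (4/3)*3^3 + (-2/2)*3^2 + -1*3
     = (4/3)*27 + (-2/2)*9 + -1*3
     = 36 + -9 + -3
     = 24
F(2) = 4.666667
Integral = F(3) - F(2) = 24 - 4.666667 = 19.333333


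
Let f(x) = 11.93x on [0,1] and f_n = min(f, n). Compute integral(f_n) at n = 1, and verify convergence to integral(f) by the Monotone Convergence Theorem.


f(x) = 11.93x on [0,1]; f_n(x) = min(11.93x, n). At n = 1:
Step 1: f(x) reaches 1 at x = 1/11.93 = 0.083822
Step 2: integral(f_1) = integral(11.93x, 0, 0.083822) + integral(1, 0.083822, 1)
       = 11.93*0.083822^2/2 + 1*(1 - 0.083822)
       = 0.041911 + 0.916178
       = 0.958089
Step 3: As n -> infinity, f_n increases to f, so by MCT integral(f_n) -> integral(f) = 11.93/2 = 5.965.
Convergence: integral(f_1) = 0.958089 -> 5.965 as n -> infinity


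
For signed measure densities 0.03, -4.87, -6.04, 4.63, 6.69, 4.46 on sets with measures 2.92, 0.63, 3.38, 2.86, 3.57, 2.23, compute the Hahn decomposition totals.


Step 1: Compute signed measure on each set:
  Set 1: 0.03 * 2.92 = 0.0876
  Set 2: -4.87 * 0.63 = -3.0681
  Set 3: -6.04 * 3.38 = -20.4152
  Set 4: 4.63 * 2.86 = 13.2418
  Set 5: 6.69 * 3.57 = 23.8833
  Set 6: 4.46 * 2.23 = 9.9458
Step 2: Total signed measure = (0.0876) + (-3.0681) + (-20.4152) + (13.2418) + (23.8833) + (9.9458)
     = 23.6752
Step 3: Positive part mu+(X) = sum of positive contributions = 47.1585
Step 4: Negative part mu-(X) = |sum of negative contributions| = 23.4833


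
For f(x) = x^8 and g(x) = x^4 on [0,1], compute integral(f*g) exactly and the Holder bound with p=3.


Step 1: Exact integral of f*g = integral(x^12, 0, 1) = 1/13
     = 0.076923
Step 2: Holder bound with p=3, q=1.5:
  ||f||_p = (integral x^24 dx)^(1/3) = (1/25)^(1/3) = 0.341995
  ||g||_q = (integral x^6 dx)^(1/1.5) = (1/7)^(1/1.5) = 0.273276
Step 3: Holder bound = ||f||_p * ||g||_q = 0.341995 * 0.273276 = 0.093459
Verification: 0.076923 <= 0.093459 (Holder holds)


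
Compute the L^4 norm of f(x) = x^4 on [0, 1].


Step 1: ||f||_4 = (integral_0^1 |x^4|^4 dx)^(1/4)
     = (integral_0^1 x^16 dx)^(1/4)
Step 2: integral_0^1 x^16 dx = [x^17/(17)] from 0 to 1 = 1^17/17
     = 1/17 = 0.058824
Step 3: ||f||_4 = (0.058824)^(1/4) = 0.492479


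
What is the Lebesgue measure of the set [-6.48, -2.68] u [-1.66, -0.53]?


For pairwise disjoint intervals, m(union) = sum of lengths.
= (-2.68 - -6.48) + (-0.53 - -1.66)
= 3.8 + 1.13
= 4.93


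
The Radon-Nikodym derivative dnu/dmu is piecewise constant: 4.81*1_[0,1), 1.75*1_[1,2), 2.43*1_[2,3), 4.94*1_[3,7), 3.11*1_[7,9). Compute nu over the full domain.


Integrate each piece of the Radon-Nikodym derivative:
Step 1: integral_0^1 4.81 dx = 4.81*(1-0) = 4.81*1 = 4.81
Step 2: integral_1^2 1.75 dx = 1.75*(2-1) = 1.75*1 = 1.75
Step 3: integral_2^3 2.43 dx = 2.43*(3-2) = 2.43*1 = 2.43
Step 4: integral_3^7 4.94 dx = 4.94*(7-3) = 4.94*4 = 19.76
Step 5: integral_7^9 3.11 dx = 3.11*(9-7) = 3.11*2 = 6.22
Total: 4.81 + 1.75 + 2.43 + 19.76 + 6.22 = 34.97


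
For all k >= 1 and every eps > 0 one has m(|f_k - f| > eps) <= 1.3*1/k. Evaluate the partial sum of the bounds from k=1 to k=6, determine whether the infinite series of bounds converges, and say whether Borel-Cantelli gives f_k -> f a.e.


Step 1: List the terms 1.3*1/k for k = 1 to 6:
  k=1: 1.3
  k=2: 0.65
  k=3: 0.433333
  k=4: 0.325
  k=5: 0.26
  k=6: 0.216667
Step 2: Partial sum = 1.3 + 0.65 + 0.433333 + 0.325 + 0.26 + 0.216667
     = 3.185
Step 3: The full series sum_(k>=1) 1.3*1/k diverges (harmonic series, p = 1; a nonzero constant multiple of a divergent series diverges).
Step 4: The (first) Borel-Cantelli lemma requires a summable sequence of measures, so it does not apply here;
        from this bound alone no conclusion about a.e. convergence can be drawn (convergence in measure still
        gives an a.e.-convergent subsequence, but not a.e. convergence of the whole sequence).
Conclusion: series diverges; Borel-Cantelli is inconclusive about a.e. convergence of f_k.


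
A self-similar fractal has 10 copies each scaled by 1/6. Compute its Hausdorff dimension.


For a self-similar set with N copies scaled by 1/r:
dim_H = log(N)/log(r) = log(10)/log(6)
= 2.302585/1.791759
= 1.285097


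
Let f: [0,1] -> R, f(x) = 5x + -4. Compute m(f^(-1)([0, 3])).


f^(-1)([0, 3]) = {x : 0 <= 5x + -4 <= 3}
Solving: (0 - -4)/5 <= x <= (3 - -4)/5
= [0.8, 1.4]
Intersecting with [0,1]: [0.8, 1]
Measure = 1 - 0.8 = 0.2


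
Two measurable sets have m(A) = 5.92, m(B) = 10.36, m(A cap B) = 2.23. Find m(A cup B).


By inclusion-exclusion: m(A u B) = m(A) + m(B) - m(A n B)
= 5.92 + 10.36 - 2.23
= 14.05


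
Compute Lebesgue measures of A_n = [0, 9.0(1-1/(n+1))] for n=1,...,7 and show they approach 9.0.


By continuity of measure from below: if A_n increases to A, then m(A_n) -> m(A).
Here A = [0, 9.0], so m(A) = 9
Step 1: a_1 = 9.0*(1 - 1/2) = 4.5, m(A_1) = 4.5
Step 2: a_2 = 9.0*(1 - 1/3) = 6, m(A_2) = 6
Step 3: a_3 = 9.0*(1 - 1/4) = 6.75, m(A_3) = 6.75
Step 4: a_4 = 9.0*(1 - 1/5) = 7.2, m(A_4) = 7.2
Step 5: a_5 = 9.0*(1 - 1/6) = 7.5, m(A_5) = 7.5
Step 6: a_6 = 9.0*(1 - 1/7) = 7.7143, m(A_6) = 7.7143
Step 7: a_7 = 9.0*(1 - 1/8) = 7.875, m(A_7) = 7.875
Limit: m(A_n) -> m([0,9.0]) = 9


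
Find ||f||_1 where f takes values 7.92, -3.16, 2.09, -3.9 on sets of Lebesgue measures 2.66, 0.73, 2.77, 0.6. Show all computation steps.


Step 1: Compute |f_i|^1 for each value:
  |7.92|^1 = 7.92
  |-3.16|^1 = 3.16
  |2.09|^1 = 2.09
  |-3.9|^1 = 3.9
Step 2: Multiply by measures and sum:
  7.92 * 2.66 = 21.0672
  3.16 * 0.73 = 2.3068
  2.09 * 2.77 = 5.7893
  3.9 * 0.6 = 2.34
Sum = 21.0672 + 2.3068 + 5.7893 + 2.34 = 31.5033
Step 3: Take the p-th root:
||f||_1 = (31.5033)^(1/1) = 31.5033


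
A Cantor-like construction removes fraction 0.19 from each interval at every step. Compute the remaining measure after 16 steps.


Step 1: At each step, fraction remaining = 1 - 0.19 = 0.81
Step 2: After 16 steps, measure = (0.81)^16
Result = 0.034337


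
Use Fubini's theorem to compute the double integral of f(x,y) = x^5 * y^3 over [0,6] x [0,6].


By Fubini's theorem, the double integral factors as a product of single integrals:
Step 1: integral_0^6 x^5 dx = [x^6/6] from 0 to 6
     = 6^6/6 = 7776
Step 2: integral_0^6 y^3 dy = [y^4/4] from 0 to 6
     = 6^4/4 = 324
Step 3: Double integral = 7776 * 324 = 2.519424e+06


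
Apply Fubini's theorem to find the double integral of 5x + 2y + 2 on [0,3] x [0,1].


By Fubini, integrate in x first, then y.
Step 1: Fix y, integrate over x in [0,3]:
  integral(5x + 2y + 2, x=0..3)
  = 5*(3^2 - 0^2)/2 + (2y + 2)*(3 - 0)
  = 22.5 + (2y + 2)*3
  = 22.5 + 6y + 6
  = 28.5 + 6y
Step 2: Integrate over y in [0,1]:
  integral(28.5 + 6y, y=0..1)
  = 28.5*1 + 6*(1^2 - 0^2)/2
  = 28.5 + 3
  = 31.5


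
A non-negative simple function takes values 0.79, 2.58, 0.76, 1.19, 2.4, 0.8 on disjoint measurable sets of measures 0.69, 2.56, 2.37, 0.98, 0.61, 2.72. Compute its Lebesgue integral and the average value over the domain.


Step 1: Integral = sum(value_i * measure_i)
= 0.79*0.69 + 2.58*2.56 + 0.76*2.37 + 1.19*0.98 + 2.4*0.61 + 0.8*2.72
= 0.5451 + 6.6048 + 1.8012 + 1.1662 + 1.464 + 2.176
= 13.7573
Step 2: Total measure of domain = 0.69 + 2.56 + 2.37 + 0.98 + 0.61 + 2.72 = 9.93
Step 3: Average value = 13.7573 / 9.93 = 1.385428


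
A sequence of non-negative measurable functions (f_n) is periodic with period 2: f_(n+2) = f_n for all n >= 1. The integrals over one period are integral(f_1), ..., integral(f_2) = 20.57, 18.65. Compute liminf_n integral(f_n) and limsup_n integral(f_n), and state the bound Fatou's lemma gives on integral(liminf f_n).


The sequence (integral(f_n)) is periodic with period 2, repeating the values 20.57, 18.65 indefinitely.
Step 1: For a periodic sequence, every tail (a_m, a_(m+1), ...) contains all 2 period values infinitely often.
Step 2: Hence inf of every tail = min of the period values = min(20.57, 18.65) = 18.65.
        liminf_n integral(f_n) = sup over m of (inf of tail from m) = 18.65.
Step 3: Similarly sup of every tail = max of the period values = 20.57.
        limsup_n integral(f_n) = 20.57.
Step 4: Fatou's lemma: integral(liminf_n f_n) <= liminf_n integral(f_n) = 18.65.
        So the integral of the pointwise liminf is at most 18.65.


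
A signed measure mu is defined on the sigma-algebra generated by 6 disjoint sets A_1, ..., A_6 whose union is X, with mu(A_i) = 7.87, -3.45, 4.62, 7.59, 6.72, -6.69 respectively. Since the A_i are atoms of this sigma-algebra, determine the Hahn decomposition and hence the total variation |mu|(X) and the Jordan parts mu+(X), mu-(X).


Step 1: Every measurable set is a union of atoms (the cells / points), so a Hahn decomposition is
  obtained by grouping atoms by sign: P = union of atoms with mu > 0, N = union of the remaining atoms.
  Atoms in P (indices): 1, 3, 4, 5;  atoms in N (indices): 2, 6
  Positive values: 7.87, 4.62, 7.59, 6.72
  Negative values: -3.45, -6.69
Step 2: mu+(X) = mu(P) = sum of positive atom values = 26.8
Step 3: mu-(X) = -mu(N) = sum of |negative atom values| = 10.14
Step 4: |mu|(X) = mu+(X) + mu-(X) = 26.8 + 10.14 = 36.94


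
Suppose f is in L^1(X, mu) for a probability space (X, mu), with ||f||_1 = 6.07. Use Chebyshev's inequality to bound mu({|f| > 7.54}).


Chebyshev/Markov inequality: mu(|f| > eps) <= (||f||_p / eps)^p
Step 1: ||f||_1 / eps = 6.07 / 7.54 = 0.80504
Step 2: Raise to power p = 1:
  (0.80504)^1 = 0.80504
Step 3: Therefore mu(|f| > 7.54) <= 0.80504


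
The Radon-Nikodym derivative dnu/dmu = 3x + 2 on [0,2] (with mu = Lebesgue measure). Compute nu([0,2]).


nu(A) = integral_A (dnu/dmu) dmu = integral_0^2 (3x + 2) dx
Step 1: Antiderivative F(x) = (3/2)x^2 + 2x
Step 2: F(2) = (3/2)*2^2 + 2*2 = 6 + 4 = 10
Step 3: F(0) = (3/2)*0^2 + 2*0 = 0.0 + 0 = 0.0
Step 4: nu([0,2]) = F(2) - F(0) = 10 - 0.0 = 10


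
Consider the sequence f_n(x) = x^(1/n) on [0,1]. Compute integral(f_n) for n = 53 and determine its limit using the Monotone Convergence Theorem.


At n = 53: f_53(x) = x^(1/53).
Step 1: integral(x^(1/53), 0, 1) = [x^(1/53+1) / (1/53+1)] from 0 to 1
     = 1 / (1/53 + 1) = 1 / ((53+1)/53) = 53/(53+1)
     = 53/54 = 0.981481
Step 2: As n -> infinity, f_n(x) = x^(1/n) -> 1 for x in (0,1], and f_n is increasing in n.
By MCT, lim_n integral(f_n) = integral(lim_n f_n) = integral(1, 0, 1) = 1.
Step 3: Verify convergence: 53/54 = 0.981481 -> 1


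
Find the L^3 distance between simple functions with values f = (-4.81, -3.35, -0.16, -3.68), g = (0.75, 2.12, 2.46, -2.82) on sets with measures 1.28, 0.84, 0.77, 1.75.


Step 1: Compute differences f_i - g_i:
  -4.81 - 0.75 = -5.56
  -3.35 - 2.12 = -5.47
  -0.16 - 2.46 = -2.62
  -3.68 - -2.82 = -0.86
Step 2: Compute |diff|^3 * measure for each set:
  |-5.56|^3 * 1.28 = 171.879616 * 1.28 = 220.005908
  |-5.47|^3 * 0.84 = 163.667323 * 0.84 = 137.480551
  |-2.62|^3 * 0.77 = 17.984728 * 0.77 = 13.848241
  |-0.86|^3 * 1.75 = 0.636056 * 1.75 = 1.113098
Step 3: Sum = 372.447798
Step 4: ||f-g||_3 = (372.447798)^(1/3) = 7.194851


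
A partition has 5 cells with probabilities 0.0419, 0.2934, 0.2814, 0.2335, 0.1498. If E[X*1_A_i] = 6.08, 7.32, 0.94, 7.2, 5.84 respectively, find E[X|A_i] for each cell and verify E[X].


For each cell A_i: E[X|A_i] = E[X*1_A_i] / P(A_i)
Step 1: E[X|A_1] = 6.08 / 0.0419 = 145.107399
Step 2: E[X|A_2] = 7.32 / 0.2934 = 24.948875
Step 3: E[X|A_3] = 0.94 / 0.2814 = 3.340441
Step 4: E[X|A_4] = 7.2 / 0.2335 = 30.835118
Step 5: E[X|A_5] = 5.84 / 0.1498 = 38.985314
Verification: E[X] = sum E[X*1_A_i] = 6.08 + 7.32 + 0.94 + 7.2 + 5.84 = 27.38


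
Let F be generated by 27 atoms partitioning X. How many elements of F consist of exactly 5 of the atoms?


Each element of F is a union of some subset of the 27 atoms.
Elements that are unions of exactly 5 atoms correspond to 5-element subsets of the 27 atoms.
Count = C(27, 5) = 27! / (5! * 22!) = 80730.


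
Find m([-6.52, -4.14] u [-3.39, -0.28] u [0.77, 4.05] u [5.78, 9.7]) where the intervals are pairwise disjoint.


For pairwise disjoint intervals, m(union) = sum of lengths.
= (-4.14 - -6.52) + (-0.28 - -3.39) + (4.05 - 0.77) + (9.7 - 5.78)
= 2.38 + 3.11 + 3.28 + 3.92
= 12.69


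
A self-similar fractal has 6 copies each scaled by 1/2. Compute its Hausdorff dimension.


For a self-similar set with N copies scaled by 1/r:
dim_H = log(N)/log(r) = log(6)/log(2)
= 1.791759/0.693147
= 2.584963


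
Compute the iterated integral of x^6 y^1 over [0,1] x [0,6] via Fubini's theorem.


By Fubini's theorem, the double integral factors as a product of single integrals:
Step 1: integral_0^1 x^6 dx = [x^7/7] from 0 to 1
     = 1^7/7 = 0.142857
Step 2: integral_0^6 y^1 dy = [y^2/2] from 0 to 6
     = 6^2/2 = 18
Step 3: Double integral = 0.142857 * 18 = 2.571429


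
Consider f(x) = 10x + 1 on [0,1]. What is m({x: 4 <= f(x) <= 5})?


f^(-1)([4, 5]) = {x : 4 <= 10x + 1 <= 5}
Solving: (4 - 1)/10 <= x <= (5 - 1)/10
= [0.3, 0.4]
Intersecting with [0,1]: [0.3, 0.4]
Measure = 0.4 - 0.3 = 0.1


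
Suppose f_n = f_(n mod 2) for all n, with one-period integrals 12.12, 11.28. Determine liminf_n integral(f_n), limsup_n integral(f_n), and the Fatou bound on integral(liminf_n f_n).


The sequence (integral(f_n)) is periodic with period 2, repeating the values 12.12, 11.28 indefinitely.
Step 1: For a periodic sequence, every tail (a_m, a_(m+1), ...) contains all 2 period values infinitely often.
Step 2: Hence inf of every tail = min of the period values = min(12.12, 11.28) = 11.28.
        liminf_n integral(f_n) = sup over m of (inf of tail from m) = 11.28.
Step 3: Similarly sup of every tail = max of the period values = 12.12.
        limsup_n integral(f_n) = 12.12.
Step 4: Fatou's lemma: integral(liminf_n f_n) <= liminf_n integral(f_n) = 11.28.
        So the integral of the pointwise liminf is at most 11.28.


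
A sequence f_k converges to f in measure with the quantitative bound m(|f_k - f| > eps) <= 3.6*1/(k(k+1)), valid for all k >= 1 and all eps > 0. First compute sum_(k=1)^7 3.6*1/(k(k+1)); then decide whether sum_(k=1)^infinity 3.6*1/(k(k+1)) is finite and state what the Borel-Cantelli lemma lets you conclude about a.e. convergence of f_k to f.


Step 1: List the terms 3.6*1/(k(k+1)) for k = 1 to 7:
  k=1: 1.8
  k=2: 0.6
  k=3: 0.3
  k=4: 0.18
  k=5: 0.12
  k=6: 0.085714
  k=7: 0.064286
Step 2: Partial sum = 1.8 + 0.6 + 0.3 + 0.18 + 0.12 + 0.085714 + 0.064286
     = 3.15
Step 3: The full series sum_(k>=1) 3.6*1/(k(k+1)) converges (telescoping series sum 1/(k(k+1)) = 1; a constant multiple of a convergent series converges).
Step 4: Fix eps > 0. Since sum_k m(|f_k - f| > eps) < infinity, the Borel-Cantelli lemma gives
        m(limsup_k {|f_k - f| > eps}) = 0, i.e. for a.e. x, |f_k(x) - f(x)| <= eps for all large k.
        Applying this with eps = 1/j for j = 1, 2, ... and intersecting the countably many full-measure sets,
        for a.e. x we get limsup_k |f_k(x) - f(x)| <= 1/j for every j, hence f_k -> f almost everywhere.
Conclusion: series converges; Borel-Cantelli yields f_k -> f a.e.


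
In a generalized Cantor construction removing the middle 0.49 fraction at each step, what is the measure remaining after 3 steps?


Step 1: At each step, fraction remaining = 1 - 0.49 = 0.51
Step 2: After 3 steps, measure = (0.51)^3
Step 3: Computing the power step by step:
  After step 1: 0.51
  After step 2: 0.2601
  After step 3: 0.132651
Result = 0.132651


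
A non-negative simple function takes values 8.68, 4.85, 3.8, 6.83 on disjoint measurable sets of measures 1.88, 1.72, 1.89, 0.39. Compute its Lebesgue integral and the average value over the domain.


Step 1: Integral = sum(value_i * measure_i)
= 8.68*1.88 + 4.85*1.72 + 3.8*1.89 + 6.83*0.39
= 16.3184 + 8.342 + 7.182 + 2.6637
= 34.5061
Step 2: Total measure of domain = 1.88 + 1.72 + 1.89 + 0.39 = 5.88
Step 3: Average value = 34.5061 / 5.88 = 5.868384


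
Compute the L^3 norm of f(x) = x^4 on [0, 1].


Step 1: ||f||_3 = (integral_0^1 |x^4|^3 dx)^(1/3)
     = (integral_0^1 x^12 dx)^(1/3)
Step 2: integral_0^1 x^12 dx = [x^13/(13)] from 0 to 1 = 1^13/13
     = 1/13 = 0.076923
Step 3: ||f||_3 = (0.076923)^(1/3) = 0.42529


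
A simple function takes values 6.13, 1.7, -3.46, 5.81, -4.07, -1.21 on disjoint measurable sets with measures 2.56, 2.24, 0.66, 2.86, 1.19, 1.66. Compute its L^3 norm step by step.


Step 1: Compute |f_i|^3 for each value:
  |6.13|^3 = 230.346397
  |1.7|^3 = 4.913
  |-3.46|^3 = 41.421736
  |5.81|^3 = 196.122941
  |-4.07|^3 = 67.419143
  |-1.21|^3 = 1.771561
Step 2: Multiply by measures and sum:
  230.346397 * 2.56 = 589.686776
  4.913 * 2.24 = 11.00512
  41.421736 * 0.66 = 27.338346
  196.122941 * 2.86 = 560.911611
  67.419143 * 1.19 = 80.22878
  1.771561 * 1.66 = 2.940791
Sum = 589.686776 + 11.00512 + 27.338346 + 560.911611 + 80.22878 + 2.940791 = 1272.111425
Step 3: Take the p-th root:
||f||_3 = (1272.111425)^(1/3) = 10.835319


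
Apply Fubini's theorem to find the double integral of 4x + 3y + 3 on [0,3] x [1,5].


By Fubini, integrate in x first, then y.
Step 1: Fix y, integrate over x in [0,3]:
  integral(4x + 3y + 3, x=0..3)
  = 4*(3^2 - 0^2)/2 + (3y + 3)*(3 - 0)
  = 18 + (3y + 3)*3
  = 18 + 9y + 9
  = 27 + 9y
Step 2: Integrate over y in [1,5]:
  integral(27 + 9y, y=1..5)
  = 27*4 + 9*(5^2 - 1^2)/2
  = 108 + 108
  = 216


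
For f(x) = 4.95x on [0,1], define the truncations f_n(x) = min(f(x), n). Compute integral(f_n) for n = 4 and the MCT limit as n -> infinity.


f(x) = 4.95x on [0,1]; f_n(x) = min(4.95x, n). At n = 4:
Step 1: f(x) reaches 4 at x = 4/4.95 = 0.808081
Step 2: integral(f_4) = integral(4.95x, 0, 0.808081) + integral(4, 0.808081, 1)
       = 4.95*0.808081^2/2 + 4*(1 - 0.808081)
       = 1.616162 + 0.767677
       = 2.383838
Step 3: As n -> infinity, f_n increases to f, so by MCT integral(f_n) -> integral(f) = 4.95/2 = 2.475.
Convergence: integral(f_4) = 2.383838 -> 2.475 as n -> infinity


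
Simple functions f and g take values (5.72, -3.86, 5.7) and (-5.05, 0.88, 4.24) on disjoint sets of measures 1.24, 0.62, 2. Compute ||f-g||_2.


Step 1: Compute differences f_i - g_i:
  5.72 - -5.05 = 10.77
  -3.86 - 0.88 = -4.74
  5.7 - 4.24 = 1.46
Step 2: Compute |diff|^2 * measure for each set:
  |10.77|^2 * 1.24 = 115.9929 * 1.24 = 143.831196
  |-4.74|^2 * 0.62 = 22.4676 * 0.62 = 13.929912
  |1.46|^2 * 2 = 2.1316 * 2 = 4.2632
Step 3: Sum = 162.024308
Step 4: ||f-g||_2 = (162.024308)^(1/2) = 12.728877


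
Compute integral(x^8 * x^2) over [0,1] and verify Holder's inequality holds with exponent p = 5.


Step 1: Exact integral of f*g = integral(x^10, 0, 1) = 1/11
     = 0.090909
Step 2: Holder bound with p=5, q=1.25:
  ||f||_p = (integral x^40 dx)^(1/5) = (1/41)^(1/5) = 0.475821
  ||g||_q = (integral x^2.5 dx)^(1/1.25) = (1/3.5)^(1/1.25) = 0.367067
Step 3: Holder bound = ||f||_p * ||g||_q = 0.475821 * 0.367067 = 0.174658
Verification: 0.090909 <= 0.174658 (Holder holds)


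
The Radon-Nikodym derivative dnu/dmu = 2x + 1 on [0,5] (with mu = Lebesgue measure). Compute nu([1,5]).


nu(A) = integral_A (dnu/dmu) dmu = integral_1^5 (2x + 1) dx
Step 1: Antiderivative F(x) = (2/2)x^2 + 1x
Step 2: F(5) = (2/2)*5^2 + 1*5 = 25 + 5 = 30
Step 3: F(1) = (2/2)*1^2 + 1*1 = 1 + 1 = 2
Step 4: nu([1,5]) = F(5) - F(1) = 30 - 2 = 28


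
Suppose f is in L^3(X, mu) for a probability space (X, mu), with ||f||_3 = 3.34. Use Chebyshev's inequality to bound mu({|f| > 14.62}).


Chebyshev/Markov inequality: mu(|f| > eps) <= (||f||_p / eps)^p
Step 1: ||f||_3 / eps = 3.34 / 14.62 = 0.228454
Step 2: Raise to power p = 3:
  (0.228454)^3 = 0.011923
Step 3: Therefore mu(|f| > 14.62) <= 0.011923


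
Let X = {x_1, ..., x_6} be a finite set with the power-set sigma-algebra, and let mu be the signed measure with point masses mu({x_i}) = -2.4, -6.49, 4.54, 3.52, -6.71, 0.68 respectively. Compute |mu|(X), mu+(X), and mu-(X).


Step 1: Every measurable set is a union of atoms (the cells / points), so a Hahn decomposition is
  obtained by grouping atoms by sign: P = union of atoms with mu > 0, N = union of the remaining atoms.
  Atoms in P (indices): 3, 4, 6;  atoms in N (indices): 1, 2, 5
  Positive values: 4.54, 3.52, 0.68
  Negative values: -2.4, -6.49, -6.71
Step 2: mu+(X) = mu(P) = sum of positive atom values = 8.74
Step 3: mu-(X) = -mu(N) = sum of |negative atom values| = 15.6
Step 4: |mu|(X) = mu+(X) + mu-(X) = 8.74 + 15.6 = 24.34
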